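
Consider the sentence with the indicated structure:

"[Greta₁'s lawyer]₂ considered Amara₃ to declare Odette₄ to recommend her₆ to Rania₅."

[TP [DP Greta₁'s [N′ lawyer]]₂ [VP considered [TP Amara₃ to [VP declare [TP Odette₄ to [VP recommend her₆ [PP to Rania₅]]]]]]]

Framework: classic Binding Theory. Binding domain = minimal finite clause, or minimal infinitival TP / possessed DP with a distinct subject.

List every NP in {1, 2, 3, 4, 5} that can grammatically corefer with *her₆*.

*her* is a pronoun, so Principle B applies: it must be free in its binding domain.
Binding domain of *her₆*: the embedded TP, whose subject is Odette₄.
*Greta₁* and the pronoun do not c-command one another → neither Principle B nor Principle C is at stake; coindexation permitted.
*[Greta₁'s lawyer]₂* c-commands the pronoun but from outside its binding domain, and is not c-commanded by it → coindexation permitted.
*Amara₃* c-commands the pronoun but from outside its binding domain, and is not c-commanded by it → coindexation permitted.
*Odette₄* c-commands the pronoun within its binding domain → coindexation would violate Principle B.
*Rania₅*: the pronoun c-commands this R-expression → coindexation would violate Principle C on *Rania₅*.

{1, 2, 3}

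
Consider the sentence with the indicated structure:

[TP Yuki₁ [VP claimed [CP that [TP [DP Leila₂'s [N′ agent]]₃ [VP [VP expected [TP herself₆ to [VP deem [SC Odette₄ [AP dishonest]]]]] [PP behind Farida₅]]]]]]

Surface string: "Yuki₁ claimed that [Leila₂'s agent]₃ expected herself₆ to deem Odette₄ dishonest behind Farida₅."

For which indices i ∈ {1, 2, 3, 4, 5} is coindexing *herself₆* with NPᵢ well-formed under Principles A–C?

*herself* is an anaphor, so Principle A applies: it must be bound in its binding domain.
Binding domain of *herself₆*: the embedded TP, whose subject is [Leila₂'s agent]₃.
*Yuki₁* c-commands the anaphor but is outside its binding domain → cannot satisfy Principle A.
*Leila₂* does not c-command the anaphor → cannot bind it.
*[Leila₂'s agent]₃* c-commands the anaphor within its binding domain → licit binder.
*Odette₄* does not c-command the anaphor → cannot bind it.
*Farida₅* does not c-command the anaphor → cannot bind it.

{3}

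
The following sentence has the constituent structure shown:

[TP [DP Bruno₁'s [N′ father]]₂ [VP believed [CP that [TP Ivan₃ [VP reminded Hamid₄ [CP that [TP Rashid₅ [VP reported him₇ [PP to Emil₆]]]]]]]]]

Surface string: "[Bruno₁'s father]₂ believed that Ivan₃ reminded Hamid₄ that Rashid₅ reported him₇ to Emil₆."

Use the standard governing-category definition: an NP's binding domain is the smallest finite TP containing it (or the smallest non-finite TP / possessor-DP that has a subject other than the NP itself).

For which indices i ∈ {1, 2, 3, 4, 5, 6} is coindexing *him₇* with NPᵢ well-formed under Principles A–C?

{1, 2, 3, 4}

*him* is a pronoun, so Principle B applies: it must be free in its binding domain.
Binding domain of *him₇*: the embedded TP, whose subject is Rashid₅.
*Bruno₁* and the pronoun do not c-command one another → neither Principle B nor Principle C is at stake; coindexation permitted.
*[Bruno₁'s father]₂* c-commands the pronoun but from outside its binding domain, and is not c-commanded by it → coindexation permitted.
*Ivan₃* c-commands the pronoun but from outside its binding domain, and is not c-commanded by it → coindexation permitted.
*Hamid₄* c-commands the pronoun but from outside its binding domain, and is not c-commanded by it → coindexation permitted.
*Rashid₅* c-commands the pronoun within its binding domain → coindexation would violate Principle B.
*Emil₆*: the pronoun c-commands this R-expression → coindexation would violate Principle C on *Emil₆*.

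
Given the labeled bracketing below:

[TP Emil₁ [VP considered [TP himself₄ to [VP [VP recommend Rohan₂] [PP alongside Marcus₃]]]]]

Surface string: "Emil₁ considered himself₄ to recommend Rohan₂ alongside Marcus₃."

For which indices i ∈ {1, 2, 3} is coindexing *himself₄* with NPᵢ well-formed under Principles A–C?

*himself* is an anaphor, so Principle A applies: it must be bound in its binding domain.
Binding domain of *himself₄*: the matrix TP, whose subject is Emil₁.
*Emil₁* c-commands the anaphor within its binding domain → licit binder.
*Rohan₂* does not c-command the anaphor → cannot bind it.
*Marcus₃* does not c-command the anaphor → cannot bind it.

{1}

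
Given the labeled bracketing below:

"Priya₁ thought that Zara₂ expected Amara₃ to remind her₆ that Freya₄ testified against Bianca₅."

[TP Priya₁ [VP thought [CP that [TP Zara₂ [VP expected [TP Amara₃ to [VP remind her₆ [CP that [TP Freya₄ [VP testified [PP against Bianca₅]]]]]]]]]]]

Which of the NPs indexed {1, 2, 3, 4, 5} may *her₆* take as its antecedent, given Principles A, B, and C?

*her* is a pronoun, so Principle B applies: it must be free in its binding domain.
Binding domain of *her₆*: the embedded TP, whose subject is Amara₃.
*Priya₁* c-commands the pronoun but from outside its binding domain, and is not c-commanded by it → coindexation permitted.
*Zara₂* c-commands the pronoun but from outside its binding domain, and is not c-commanded by it → coindexation permitted.
*Amara₃* c-commands the pronoun within its binding domain → coindexation would violate Principle B.
*Freya₄*: the pronoun c-commands this R-expression → coindexation would violate Principle C on *Freya₄*.
*Bianca₅*: the pronoun c-commands this R-expression → coindexation would violate Principle C on *Bianca₅*.

{1, 2}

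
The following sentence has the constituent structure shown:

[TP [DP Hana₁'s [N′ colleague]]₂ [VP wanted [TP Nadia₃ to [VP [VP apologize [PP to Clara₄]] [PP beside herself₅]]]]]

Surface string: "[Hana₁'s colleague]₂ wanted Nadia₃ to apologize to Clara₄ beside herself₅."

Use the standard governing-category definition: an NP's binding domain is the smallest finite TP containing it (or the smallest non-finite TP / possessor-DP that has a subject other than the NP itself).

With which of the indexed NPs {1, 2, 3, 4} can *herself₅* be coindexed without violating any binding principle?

*herself* is an anaphor, so Principle A applies: it must be bound in its binding domain.
Binding domain of *herself₅*: the embedded TP, whose subject is Nadia₃.
*Hana₁* does not c-command the anaphor → cannot bind it.
*[Hana₁'s colleague]₂* c-commands the anaphor but is outside its binding domain → cannot satisfy Principle A.
*Nadia₃* c-commands the anaphor within its binding domain → licit binder.
*Clara₄* does not c-command the anaphor → cannot bind it.

{3}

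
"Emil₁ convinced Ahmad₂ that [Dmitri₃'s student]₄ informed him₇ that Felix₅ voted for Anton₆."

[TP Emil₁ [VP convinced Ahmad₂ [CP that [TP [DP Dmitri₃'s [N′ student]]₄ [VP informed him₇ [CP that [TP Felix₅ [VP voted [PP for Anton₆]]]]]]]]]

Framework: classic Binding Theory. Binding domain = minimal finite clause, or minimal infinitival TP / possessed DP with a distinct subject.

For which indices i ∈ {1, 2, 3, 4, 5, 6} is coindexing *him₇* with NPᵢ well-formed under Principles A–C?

*him* is a pronoun, so Principle B applies: it must be free in its binding domain.
Binding domain of *him₇*: the embedded TP, whose subject is [Dmitri₃'s student]₄.
*Emil₁* c-commands the pronoun but from outside its binding domain, and is not c-commanded by it → coindexation permitted.
*Ahmad₂* c-commands the pronoun but from outside its binding domain, and is not c-commanded by it → coindexation permitted.
*Dmitri₃* and the pronoun do not c-command one another → neither Principle B nor Principle C is at stake; coindexation permitted.
*[Dmitri₃'s student]₄* c-commands the pronoun within its binding domain → coindexation would violate Principle B.
*Felix₅*: the pronoun c-commands this R-expression → coindexation would violate Principle C on *Felix₅*.
*Anton₆*: the pronoun c-commands this R-expression → coindexation would violate Principle C on *Anton₆*.

{1, 2, 3}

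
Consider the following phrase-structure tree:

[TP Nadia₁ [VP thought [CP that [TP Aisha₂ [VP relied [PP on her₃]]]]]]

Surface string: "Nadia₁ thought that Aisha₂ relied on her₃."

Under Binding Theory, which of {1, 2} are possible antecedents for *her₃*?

{1}

*her* is a pronoun, so Principle B applies: it must be free in its binding domain.
Binding domain of *her₃*: the embedded TP, whose subject is Aisha₂.
*Nadia₁* c-commands the pronoun but from outside its binding domain, and is not c-commanded by it → coindexation permitted.
*Aisha₂* c-commands the pronoun within its binding domain → coindexation would violate Principle B.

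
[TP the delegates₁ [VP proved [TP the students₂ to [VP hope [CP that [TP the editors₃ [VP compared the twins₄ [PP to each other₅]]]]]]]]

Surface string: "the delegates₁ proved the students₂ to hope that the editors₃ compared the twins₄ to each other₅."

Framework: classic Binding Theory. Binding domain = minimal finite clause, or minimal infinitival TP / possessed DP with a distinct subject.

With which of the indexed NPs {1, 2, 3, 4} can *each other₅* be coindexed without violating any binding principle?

{3, 4}

*each other* is an anaphor, so Principle A applies: it must be bound in its binding domain.
Binding domain of *each other₅*: the embedded TP, whose subject is the editors₃.
*the delegates₁* c-commands the anaphor but is outside its binding domain → cannot satisfy Principle A.
*the students₂* c-commands the anaphor but is outside its binding domain → cannot satisfy Principle A.
*the editors₃* c-commands the anaphor within its binding domain → licit binder.
*the twins₄* c-commands the anaphor within its binding domain → licit binder.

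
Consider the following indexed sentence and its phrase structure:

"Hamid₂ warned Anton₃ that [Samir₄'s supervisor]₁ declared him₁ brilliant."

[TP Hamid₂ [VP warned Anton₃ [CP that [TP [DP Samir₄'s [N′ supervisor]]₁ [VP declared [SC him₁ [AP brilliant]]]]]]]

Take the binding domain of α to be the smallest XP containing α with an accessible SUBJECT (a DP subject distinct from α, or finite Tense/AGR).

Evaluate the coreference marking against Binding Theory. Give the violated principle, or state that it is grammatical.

The two coindexed NPs are *[Samir₄'s supervisor]₁* and *him₁*.
*him₁* is a pronoun. Its binding domain is the embedded TP, whose subject is [Samir₄'s supervisor]₁.
*[Samir₄'s supervisor]₁* c-commands it within that domain and carries the same index.
The pronoun is locally bound → Principle B violation.

Principle B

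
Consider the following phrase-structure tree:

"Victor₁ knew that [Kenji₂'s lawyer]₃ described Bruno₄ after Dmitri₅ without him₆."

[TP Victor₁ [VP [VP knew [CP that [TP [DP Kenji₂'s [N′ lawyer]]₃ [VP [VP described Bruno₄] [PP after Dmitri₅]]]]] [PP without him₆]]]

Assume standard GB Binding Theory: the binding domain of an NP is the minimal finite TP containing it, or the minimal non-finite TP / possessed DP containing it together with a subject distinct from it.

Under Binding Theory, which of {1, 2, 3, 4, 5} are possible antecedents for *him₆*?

*him* is a pronoun, so Principle B applies: it must be free in its binding domain.
Binding domain of *him₆*: the matrix TP, whose subject is Victor₁.
*Victor₁* c-commands the pronoun within its binding domain → coindexation would violate Principle B.
*Kenji₂* and the pronoun do not c-command one another → neither Principle B nor Principle C is at stake; coindexation permitted.
*[Kenji₂'s lawyer]₃* and the pronoun do not c-command one another → neither Principle B nor Principle C is at stake; coindexation permitted.
*Bruno₄* and the pronoun do not c-command one another → neither Principle B nor Principle C is at stake; coindexation permitted.
*Dmitri₅* and the pronoun do not c-command one another → neither Principle B nor Principle C is at stake; coindexation permitted.

{2, 3, 4, 5}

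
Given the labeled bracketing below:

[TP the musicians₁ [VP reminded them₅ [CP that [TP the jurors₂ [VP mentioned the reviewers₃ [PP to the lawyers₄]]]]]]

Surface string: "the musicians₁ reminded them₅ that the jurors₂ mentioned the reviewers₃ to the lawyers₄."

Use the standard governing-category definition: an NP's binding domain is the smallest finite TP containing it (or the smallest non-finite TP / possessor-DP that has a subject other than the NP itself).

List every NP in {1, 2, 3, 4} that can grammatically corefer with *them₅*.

*them* is a pronoun, so Principle B applies: it must be free in its binding domain.
Binding domain of *them₅*: the matrix TP, whose subject is the musicians₁.
*the musicians₁* c-commands the pronoun within its binding domain → coindexation would violate Principle B.
*the jurors₂*: the pronoun c-commands this R-expression → coindexation would violate Principle C on *the jurors₂*.
*the reviewers₃*: the pronoun c-commands this R-expression → coindexation would violate Principle C on *the reviewers₃*.
*the lawyers₄*: the pronoun c-commands this R-expression → coindexation would violate Principle C on *the lawyers₄*.

none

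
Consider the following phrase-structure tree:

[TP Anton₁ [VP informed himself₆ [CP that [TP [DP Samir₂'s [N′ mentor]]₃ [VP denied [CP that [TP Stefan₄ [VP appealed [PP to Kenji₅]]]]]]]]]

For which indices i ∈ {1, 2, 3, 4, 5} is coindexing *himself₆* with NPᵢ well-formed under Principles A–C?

{1}

*himself* is an anaphor, so Principle A applies: it must be bound in its binding domain.
Binding domain of *himself₆*: the matrix TP, whose subject is Anton₁.
*Anton₁* c-commands the anaphor within its binding domain → licit binder.
*Samir₂* does not c-command the anaphor → cannot bind it.
*[Samir₂'s mentor]₃* does not c-command the anaphor → cannot bind it.
*Stefan₄* does not c-command the anaphor → cannot bind it.
*Kenji₅* does not c-command the anaphor → cannot bind it.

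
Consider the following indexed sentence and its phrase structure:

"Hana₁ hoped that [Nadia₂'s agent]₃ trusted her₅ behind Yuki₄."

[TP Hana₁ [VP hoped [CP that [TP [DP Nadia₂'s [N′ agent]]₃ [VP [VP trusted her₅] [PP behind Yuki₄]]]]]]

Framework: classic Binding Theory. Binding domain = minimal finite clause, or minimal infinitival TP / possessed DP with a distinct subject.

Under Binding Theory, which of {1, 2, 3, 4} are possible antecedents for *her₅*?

*her* is a pronoun, so Principle B applies: it must be free in its binding domain.
Binding domain of *her₅*: the embedded TP, whose subject is [Nadia₂'s agent]₃.
*Hana₁* c-commands the pronoun but from outside its binding domain, and is not c-commanded by it → coindexation permitted.
*Nadia₂* and the pronoun do not c-command one another → neither Principle B nor Principle C is at stake; coindexation permitted.
*[Nadia₂'s agent]₃* c-commands the pronoun within its binding domain → coindexation would violate Principle B.
*Yuki₄* and the pronoun do not c-command one another → neither Principle B nor Principle C is at stake; coindexation permitted.

{1, 2, 4}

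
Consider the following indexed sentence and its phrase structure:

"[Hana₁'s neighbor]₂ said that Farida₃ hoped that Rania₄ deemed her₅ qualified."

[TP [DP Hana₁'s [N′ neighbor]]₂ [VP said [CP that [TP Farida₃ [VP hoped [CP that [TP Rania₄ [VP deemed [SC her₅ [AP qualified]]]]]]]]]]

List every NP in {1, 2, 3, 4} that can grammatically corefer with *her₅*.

{1, 2, 3}

*her* is a pronoun, so Principle B applies: it must be free in its binding domain.
Binding domain of *her₅*: the embedded TP, whose subject is Rania₄.
*Hana₁* and the pronoun do not c-command one another → neither Principle B nor Principle C is at stake; coindexation permitted.
*[Hana₁'s neighbor]₂* c-commands the pronoun but from outside its binding domain, and is not c-commanded by it → coindexation permitted.
*Farida₃* c-commands the pronoun but from outside its binding domain, and is not c-commanded by it → coindexation permitted.
*Rania₄* c-commands the pronoun within its binding domain → coindexation would violate Principle B.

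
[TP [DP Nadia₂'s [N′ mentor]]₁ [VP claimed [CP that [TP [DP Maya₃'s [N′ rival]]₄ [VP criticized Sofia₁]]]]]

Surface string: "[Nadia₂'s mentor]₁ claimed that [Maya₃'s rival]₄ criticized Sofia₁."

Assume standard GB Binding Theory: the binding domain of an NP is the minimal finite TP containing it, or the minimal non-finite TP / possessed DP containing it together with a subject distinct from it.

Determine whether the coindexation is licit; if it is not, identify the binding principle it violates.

Principle C

The two coindexed NPs are *[Nadia₂'s mentor]₁* and *Sofia₁*.
*Sofia₁* is an R-expression. Principle C requires it to be free everywhere.
*[Nadia₂'s mentor]₁* c-commands it and carries the same index.
The R-expression is bound → Principle C violation.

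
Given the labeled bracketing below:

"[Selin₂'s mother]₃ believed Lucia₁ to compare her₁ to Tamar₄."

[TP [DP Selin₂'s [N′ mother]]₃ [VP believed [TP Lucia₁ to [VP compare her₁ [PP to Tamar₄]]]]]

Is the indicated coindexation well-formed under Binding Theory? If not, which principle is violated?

Principle B

The two coindexed NPs are *Lucia₁* and *her₁*.
*her₁* is a pronoun. Its binding domain is the embedded TP, whose subject is Lucia₁.
*Lucia₁* c-commands it within that domain and carries the same index.
The pronoun is locally bound → Principle B violation.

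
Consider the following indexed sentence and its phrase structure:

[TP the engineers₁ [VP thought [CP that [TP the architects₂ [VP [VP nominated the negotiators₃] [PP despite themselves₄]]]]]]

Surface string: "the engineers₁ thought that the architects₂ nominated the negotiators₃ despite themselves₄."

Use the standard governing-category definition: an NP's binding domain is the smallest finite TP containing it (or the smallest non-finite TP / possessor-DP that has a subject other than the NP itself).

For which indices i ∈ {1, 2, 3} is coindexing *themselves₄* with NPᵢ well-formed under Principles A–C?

*themselves* is an anaphor, so Principle A applies: it must be bound in its binding domain.
Binding domain of *themselves₄*: the embedded TP, whose subject is the architects₂.
*the engineers₁* c-commands the anaphor but is outside its binding domain → cannot satisfy Principle A.
*the architects₂* c-commands the anaphor within its binding domain → licit binder.
*the negotiators₃* does not c-command the anaphor → cannot bind it.

{2}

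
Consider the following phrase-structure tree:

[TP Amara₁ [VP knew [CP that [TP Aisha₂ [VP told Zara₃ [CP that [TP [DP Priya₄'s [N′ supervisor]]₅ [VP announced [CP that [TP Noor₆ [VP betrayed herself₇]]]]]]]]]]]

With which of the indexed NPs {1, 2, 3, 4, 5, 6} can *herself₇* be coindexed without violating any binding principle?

{6}

*herself* is an anaphor, so Principle A applies: it must be bound in its binding domain.
Binding domain of *herself₇*: the embedded TP, whose subject is Noor₆.
*Amara₁* c-commands the anaphor but is outside its binding domain → cannot satisfy Principle A.
*Aisha₂* c-commands the anaphor but is outside its binding domain → cannot satisfy Principle A.
*Zara₃* c-commands the anaphor but is outside its binding domain → cannot satisfy Principle A.
*Priya₄* does not c-command the anaphor → cannot bind it.
*[Priya₄'s supervisor]₅* c-commands the anaphor but is outside its binding domain → cannot satisfy Principle A.
*Noor₆* c-commands the anaphor within its binding domain → licit binder.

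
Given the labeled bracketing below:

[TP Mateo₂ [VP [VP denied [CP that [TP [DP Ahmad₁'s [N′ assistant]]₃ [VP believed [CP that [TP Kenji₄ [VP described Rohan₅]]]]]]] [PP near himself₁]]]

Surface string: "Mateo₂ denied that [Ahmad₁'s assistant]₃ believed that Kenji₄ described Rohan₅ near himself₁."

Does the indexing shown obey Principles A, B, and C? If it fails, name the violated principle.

Principle A

The two coindexed NPs are *Ahmad₁* and *himself₁*.
*himself₁* is an anaphor. Principle A requires it to be bound within its binding domain — the matrix TP, whose subject is Mateo₂.
Within that domain it is c-commanded by *Mateo₂*, which does not share its index.
*Ahmad₁* does not c-command the anaphor at all.
The anaphor is unbound in its domain → Principle A violation.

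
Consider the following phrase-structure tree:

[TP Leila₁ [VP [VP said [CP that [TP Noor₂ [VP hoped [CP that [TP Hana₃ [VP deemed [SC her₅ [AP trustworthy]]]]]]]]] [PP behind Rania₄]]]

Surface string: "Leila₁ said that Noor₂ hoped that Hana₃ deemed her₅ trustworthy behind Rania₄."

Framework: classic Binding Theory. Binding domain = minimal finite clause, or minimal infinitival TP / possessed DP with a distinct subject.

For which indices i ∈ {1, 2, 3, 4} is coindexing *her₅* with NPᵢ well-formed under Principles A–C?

{1, 2, 4}

*her* is a pronoun, so Principle B applies: it must be free in its binding domain.
Binding domain of *her₅*: the embedded TP, whose subject is Hana₃.
*Leila₁* c-commands the pronoun but from outside its binding domain, and is not c-commanded by it → coindexation permitted.
*Noor₂* c-commands the pronoun but from outside its binding domain, and is not c-commanded by it → coindexation permitted.
*Hana₃* c-commands the pronoun within its binding domain → coindexation would violate Principle B.
*Rania₄* and the pronoun do not c-command one another → neither Principle B nor Principle C is at stake; coindexation permitted.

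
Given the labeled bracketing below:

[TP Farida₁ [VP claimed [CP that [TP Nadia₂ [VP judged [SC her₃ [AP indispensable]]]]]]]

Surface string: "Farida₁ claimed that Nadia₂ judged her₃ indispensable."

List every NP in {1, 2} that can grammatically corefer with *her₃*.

*her* is a pronoun, so Principle B applies: it must be free in its binding domain.
Binding domain of *her₃*: the embedded TP, whose subject is Nadia₂.
*Farida₁* c-commands the pronoun but from outside its binding domain, and is not c-commanded by it → coindexation permitted.
*Nadia₂* c-commands the pronoun within its binding domain → coindexation would violate Principle B.

{1}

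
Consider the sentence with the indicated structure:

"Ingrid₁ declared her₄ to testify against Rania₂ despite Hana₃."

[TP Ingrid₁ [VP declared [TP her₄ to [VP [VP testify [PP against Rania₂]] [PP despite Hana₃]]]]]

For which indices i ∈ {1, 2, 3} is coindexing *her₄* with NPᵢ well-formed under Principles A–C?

*her* is a pronoun, so Principle B applies: it must be free in its binding domain.
Binding domain of *her₄*: the matrix TP, whose subject is Ingrid₁.
*Ingrid₁* c-commands the pronoun within its binding domain → coindexation would violate Principle B.
*Rania₂*: the pronoun c-commands this R-expression → coindexation would violate Principle C on *Rania₂*.
*Hana₃*: the pronoun c-commands this R-expression → coindexation would violate Principle C on *Hana₃*.

none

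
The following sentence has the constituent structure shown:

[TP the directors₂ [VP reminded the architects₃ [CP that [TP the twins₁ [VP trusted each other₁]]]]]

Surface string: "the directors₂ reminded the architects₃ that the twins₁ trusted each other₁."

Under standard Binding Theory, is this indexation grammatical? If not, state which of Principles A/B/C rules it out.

The two coindexed NPs are *the twins₁* and *each other₁*.
*each other₁* is an anaphor; its binding domain is the embedded TP, whose subject is the twins₁. *the twins₁* c-commands it within that domain and shares its index, so Principle A is satisfied.
*the twins₁* is an R-expression; *each other₁* does not c-command it, and no other NP shares its index, so Principle C is satisfied.
All principles are respected.

grammatical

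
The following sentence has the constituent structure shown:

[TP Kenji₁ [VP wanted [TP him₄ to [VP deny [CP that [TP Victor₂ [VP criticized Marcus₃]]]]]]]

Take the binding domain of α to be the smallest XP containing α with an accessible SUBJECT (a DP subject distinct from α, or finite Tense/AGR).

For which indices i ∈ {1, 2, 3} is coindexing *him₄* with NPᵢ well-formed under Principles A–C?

none

*him* is a pronoun, so Principle B applies: it must be free in its binding domain.
Binding domain of *him₄*: the matrix TP, whose subject is Kenji₁.
*Kenji₁* c-commands the pronoun within its binding domain → coindexation would violate Principle B.
*Victor₂*: the pronoun c-commands this R-expression → coindexation would violate Principle C on *Victor₂*.
*Marcus₃*: the pronoun c-commands this R-expression → coindexation would violate Principle C on *Marcus₃*.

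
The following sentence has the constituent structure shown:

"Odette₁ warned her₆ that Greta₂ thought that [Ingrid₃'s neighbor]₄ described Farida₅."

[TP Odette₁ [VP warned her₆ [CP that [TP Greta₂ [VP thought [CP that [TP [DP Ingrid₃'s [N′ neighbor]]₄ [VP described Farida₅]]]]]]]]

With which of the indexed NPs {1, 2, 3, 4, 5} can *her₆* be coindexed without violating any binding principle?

none

*her* is a pronoun, so Principle B applies: it must be free in its binding domain.
Binding domain of *her₆*: the matrix TP, whose subject is Odette₁.
*Odette₁* c-commands the pronoun within its binding domain → coindexation would violate Principle B.
*Greta₂*: the pronoun c-commands this R-expression → coindexation would violate Principle C on *Greta₂*.
*Ingrid₃*: the pronoun c-commands this R-expression → coindexation would violate Principle C on *Ingrid₃*.
*[Ingrid₃'s neighbor]₄*: the pronoun c-commands this R-expression → coindexation would violate Principle C on *[Ingrid₃'s neighbor]₄*.
*Farida₅*: the pronoun c-commands this R-expression → coindexation would violate Principle C on *Farida₅*.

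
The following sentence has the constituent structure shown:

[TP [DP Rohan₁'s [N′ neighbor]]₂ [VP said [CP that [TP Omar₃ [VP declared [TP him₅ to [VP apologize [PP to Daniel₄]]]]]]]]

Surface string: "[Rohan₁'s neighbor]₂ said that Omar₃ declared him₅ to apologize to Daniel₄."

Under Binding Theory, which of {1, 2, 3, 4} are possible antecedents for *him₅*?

{1, 2}

*him* is a pronoun, so Principle B applies: it must be free in its binding domain.
Binding domain of *him₅*: the embedded TP, whose subject is Omar₃.
*Rohan₁* and the pronoun do not c-command one another → neither Principle B nor Principle C is at stake; coindexation permitted.
*[Rohan₁'s neighbor]₂* c-commands the pronoun but from outside its binding domain, and is not c-commanded by it → coindexation permitted.
*Omar₃* c-commands the pronoun within its binding domain → coindexation would violate Principle B.
*Daniel₄*: the pronoun c-commands this R-expression → coindexation would violate Principle C on *Daniel₄*.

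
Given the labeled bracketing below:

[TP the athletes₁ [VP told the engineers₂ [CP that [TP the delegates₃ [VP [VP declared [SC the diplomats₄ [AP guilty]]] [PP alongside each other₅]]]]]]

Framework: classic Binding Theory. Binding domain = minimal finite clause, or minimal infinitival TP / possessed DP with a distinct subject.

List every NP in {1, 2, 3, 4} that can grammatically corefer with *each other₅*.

*each other* is an anaphor, so Principle A applies: it must be bound in its binding domain.
Binding domain of *each other₅*: the embedded TP, whose subject is the delegates₃.
*the athletes₁* c-commands the anaphor but is outside its binding domain → cannot satisfy Principle A.
*the engineers₂* c-commands the anaphor but is outside its binding domain → cannot satisfy Principle A.
*the delegates₃* c-commands the anaphor within its binding domain → licit binder.
*the diplomats₄* does not c-command the anaphor → cannot bind it.

{3}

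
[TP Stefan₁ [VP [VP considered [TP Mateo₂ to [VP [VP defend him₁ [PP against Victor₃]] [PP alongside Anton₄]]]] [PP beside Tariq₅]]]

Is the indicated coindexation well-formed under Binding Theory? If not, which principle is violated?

grammatical

The two coindexed NPs are *Stefan₁* and *him₁*.
*him₁* is a pronoun; its binding domain is the embedded TP, whose subject is Mateo₂. Within that domain it is c-commanded only by *Mateo₂*, which carries a different index — the pronoun is free locally, so Principle B holds.
*Stefan₁* is an R-expression; *him₁* does not c-command it, and no other NP shares its index, so Principle C is satisfied.
All principles are respected.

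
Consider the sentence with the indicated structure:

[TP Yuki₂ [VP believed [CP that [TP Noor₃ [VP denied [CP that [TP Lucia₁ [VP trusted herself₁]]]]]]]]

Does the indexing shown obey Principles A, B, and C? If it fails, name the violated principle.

The two coindexed NPs are *Lucia₁* and *herself₁*.
*herself₁* is an anaphor; its binding domain is the embedded TP, whose subject is Lucia₁. *Lucia₁* c-commands it within that domain and shares its index, so Principle A is satisfied.
*Lucia₁* is an R-expression; *herself₁* does not c-command it, and no other NP shares its index, so Principle C is satisfied.
All principles are respected.

grammatical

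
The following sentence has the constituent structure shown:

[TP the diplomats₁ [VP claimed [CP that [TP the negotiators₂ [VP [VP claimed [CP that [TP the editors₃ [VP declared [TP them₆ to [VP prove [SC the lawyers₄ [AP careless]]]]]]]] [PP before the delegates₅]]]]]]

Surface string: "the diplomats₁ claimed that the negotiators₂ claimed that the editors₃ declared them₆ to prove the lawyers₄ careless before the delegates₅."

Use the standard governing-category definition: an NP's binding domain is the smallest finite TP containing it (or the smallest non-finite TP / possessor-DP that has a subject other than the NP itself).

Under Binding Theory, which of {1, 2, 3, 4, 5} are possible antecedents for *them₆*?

*them* is a pronoun, so Principle B applies: it must be free in its binding domain.
Binding domain of *them₆*: the embedded TP, whose subject is the editors₃.
*the diplomats₁* c-commands the pronoun but from outside its binding domain, and is not c-commanded by it → coindexation permitted.
*the negotiators₂* c-commands the pronoun but from outside its binding domain, and is not c-commanded by it → coindexation permitted.
*the editors₃* c-commands the pronoun within its binding domain → coindexation would violate Principle B.
*the lawyers₄*: the pronoun c-commands this R-expression → coindexation would violate Principle C on *the lawyers₄*.
*the delegates₅* and the pronoun do not c-command one another → neither Principle B nor Principle C is at stake; coindexation permitted.

{1, 2, 5}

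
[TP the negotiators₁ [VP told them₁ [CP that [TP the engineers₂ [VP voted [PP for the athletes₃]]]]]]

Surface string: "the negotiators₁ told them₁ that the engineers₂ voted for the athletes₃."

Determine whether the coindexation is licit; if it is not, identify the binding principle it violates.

The two coindexed NPs are *the negotiators₁* and *them₁*.
*them₁* is a pronoun. Its binding domain is the matrix TP, whose subject is the negotiators₁.
*the negotiators₁* c-commands it within that domain and carries the same index.
The pronoun is locally bound → Principle B violation.

Principle B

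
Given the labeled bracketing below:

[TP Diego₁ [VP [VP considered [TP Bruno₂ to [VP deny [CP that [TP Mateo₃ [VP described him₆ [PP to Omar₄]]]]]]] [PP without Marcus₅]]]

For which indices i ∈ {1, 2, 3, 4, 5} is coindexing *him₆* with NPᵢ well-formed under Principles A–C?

*him* is a pronoun, so Principle B applies: it must be free in its binding domain.
Binding domain of *him₆*: the embedded TP, whose subject is Mateo₃.
*Diego₁* c-commands the pronoun but from outside its binding domain, and is not c-commanded by it → coindexation permitted.
*Bruno₂* c-commands the pronoun but from outside its binding domain, and is not c-commanded by it → coindexation permitted.
*Mateo₃* c-commands the pronoun within its binding domain → coindexation would violate Principle B.
*Omar₄*: the pronoun c-commands this R-expression → coindexation would violate Principle C on *Omar₄*.
*Marcus₅* and the pronoun do not c-command one another → neither Principle B nor Principle C is at stake; coindexation permitted.

{1, 2, 5}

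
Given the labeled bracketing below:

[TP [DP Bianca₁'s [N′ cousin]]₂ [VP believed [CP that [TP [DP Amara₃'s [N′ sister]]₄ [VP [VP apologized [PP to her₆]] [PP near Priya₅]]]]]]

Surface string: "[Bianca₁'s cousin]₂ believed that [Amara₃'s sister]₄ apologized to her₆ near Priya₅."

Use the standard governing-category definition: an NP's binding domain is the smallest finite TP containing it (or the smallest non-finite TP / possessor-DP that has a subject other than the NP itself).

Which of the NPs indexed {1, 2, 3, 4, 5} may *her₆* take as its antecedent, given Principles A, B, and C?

*her* is a pronoun, so Principle B applies: it must be free in its binding domain.
Binding domain of *her₆*: the embedded TP, whose subject is [Amara₃'s sister]₄.
*Bianca₁* and the pronoun do not c-command one another → neither Principle B nor Principle C is at stake; coindexation permitted.
*[Bianca₁'s cousin]₂* c-commands the pronoun but from outside its binding domain, and is not c-commanded by it → coindexation permitted.
*Amara₃* and the pronoun do not c-command one another → neither Principle B nor Principle C is at stake; coindexation permitted.
*[Amara₃'s sister]₄* c-commands the pronoun within its binding domain → coindexation would violate Principle B.
*Priya₅* and the pronoun do not c-command one another → neither Principle B nor Principle C is at stake; coindexation permitted.

{1, 2, 3, 5}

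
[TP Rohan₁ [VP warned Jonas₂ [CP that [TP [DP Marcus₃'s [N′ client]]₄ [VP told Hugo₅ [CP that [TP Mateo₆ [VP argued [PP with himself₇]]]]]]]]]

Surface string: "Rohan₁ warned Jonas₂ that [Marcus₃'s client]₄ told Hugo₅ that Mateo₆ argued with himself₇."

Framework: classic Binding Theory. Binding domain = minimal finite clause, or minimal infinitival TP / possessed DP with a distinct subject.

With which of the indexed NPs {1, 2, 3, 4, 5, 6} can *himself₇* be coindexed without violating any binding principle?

*himself* is an anaphor, so Principle A applies: it must be bound in its binding domain.
Binding domain of *himself₇*: the embedded TP, whose subject is Mateo₆.
*Rohan₁* c-commands the anaphor but is outside its binding domain → cannot satisfy Principle A.
*Jonas₂* c-commands the anaphor but is outside its binding domain → cannot satisfy Principle A.
*Marcus₃* does not c-command the anaphor → cannot bind it.
*[Marcus₃'s client]₄* c-commands the anaphor but is outside its binding domain → cannot satisfy Principle A.
*Hugo₅* c-commands the anaphor but is outside its binding domain → cannot satisfy Principle A.
*Mateo₆* c-commands the anaphor within its binding domain → licit binder.

{6}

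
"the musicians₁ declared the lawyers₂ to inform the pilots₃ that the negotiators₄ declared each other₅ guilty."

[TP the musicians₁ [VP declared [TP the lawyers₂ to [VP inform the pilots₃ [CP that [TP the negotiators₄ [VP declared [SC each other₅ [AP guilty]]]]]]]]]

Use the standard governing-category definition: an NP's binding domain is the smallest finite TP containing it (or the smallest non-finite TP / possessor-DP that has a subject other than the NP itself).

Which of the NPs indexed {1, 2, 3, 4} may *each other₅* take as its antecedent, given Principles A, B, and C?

*each other* is an anaphor, so Principle A applies: it must be bound in its binding domain.
Binding domain of *each other₅*: the embedded TP, whose subject is the negotiators₄.
*the musicians₁* c-commands the anaphor but is outside its binding domain → cannot satisfy Principle A.
*the lawyers₂* c-commands the anaphor but is outside its binding domain → cannot satisfy Principle A.
*the pilots₃* c-commands the anaphor but is outside its binding domain → cannot satisfy Principle A.
*the negotiators₄* c-commands the anaphor within its binding domain → licit binder.

{4}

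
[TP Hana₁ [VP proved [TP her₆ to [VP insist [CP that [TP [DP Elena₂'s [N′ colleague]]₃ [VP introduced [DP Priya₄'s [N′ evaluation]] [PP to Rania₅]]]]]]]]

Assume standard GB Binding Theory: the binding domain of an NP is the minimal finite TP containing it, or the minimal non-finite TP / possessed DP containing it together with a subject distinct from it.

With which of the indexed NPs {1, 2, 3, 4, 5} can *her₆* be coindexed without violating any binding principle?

*her* is a pronoun, so Principle B applies: it must be free in its binding domain.
Binding domain of *her₆*: the matrix TP, whose subject is Hana₁.
*Hana₁* c-commands the pronoun within its binding domain → coindexation would violate Principle B.
*Elena₂*: the pronoun c-commands this R-expression → coindexation would violate Principle C on *Elena₂*.
*[Elena₂'s colleague]₃*: the pronoun c-commands this R-expression → coindexation would violate Principle C on *[Elena₂'s colleague]₃*.
*Priya₄*: the pronoun c-commands this R-expression → coindexation would violate Principle C on *Priya₄*.
*Rania₅*: the pronoun c-commands this R-expression → coindexation would violate Principle C on *Rania₅*.

none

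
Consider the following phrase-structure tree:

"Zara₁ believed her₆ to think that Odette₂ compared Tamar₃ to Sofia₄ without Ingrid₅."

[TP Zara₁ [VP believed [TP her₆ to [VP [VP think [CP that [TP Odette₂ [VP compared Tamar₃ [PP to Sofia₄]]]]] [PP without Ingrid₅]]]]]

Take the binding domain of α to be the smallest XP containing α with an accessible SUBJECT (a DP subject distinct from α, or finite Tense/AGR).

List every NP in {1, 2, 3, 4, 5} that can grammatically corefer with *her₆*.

none

*her* is a pronoun, so Principle B applies: it must be free in its binding domain.
Binding domain of *her₆*: the matrix TP, whose subject is Zara₁.
*Zara₁* c-commands the pronoun within its binding domain → coindexation would violate Principle B.
*Odette₂*: the pronoun c-commands this R-expression → coindexation would violate Principle C on *Odette₂*.
*Tamar₃*: the pronoun c-commands this R-expression → coindexation would violate Principle C on *Tamar₃*.
*Sofia₄*: the pronoun c-commands this R-expression → coindexation would violate Principle C on *Sofia₄*.
*Ingrid₅*: the pronoun c-commands this R-expression → coindexation would violate Principle C on *Ingrid₅*.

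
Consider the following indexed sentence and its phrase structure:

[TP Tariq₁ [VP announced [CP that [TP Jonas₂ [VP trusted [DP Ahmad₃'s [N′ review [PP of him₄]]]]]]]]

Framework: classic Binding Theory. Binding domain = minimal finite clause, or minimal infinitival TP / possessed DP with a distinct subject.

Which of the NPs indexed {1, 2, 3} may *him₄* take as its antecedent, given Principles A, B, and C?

*him* is a pronoun, so Principle B applies: it must be free in its binding domain.
Binding domain of *him₄*: the possessed DP, whose subject is Ahmad₃.
*Tariq₁* c-commands the pronoun but from outside its binding domain, and is not c-commanded by it → coindexation permitted.
*Jonas₂* c-commands the pronoun but from outside its binding domain, and is not c-commanded by it → coindexation permitted.
*Ahmad₃* c-commands the pronoun within its binding domain → coindexation would violate Principle B.

{1, 2}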